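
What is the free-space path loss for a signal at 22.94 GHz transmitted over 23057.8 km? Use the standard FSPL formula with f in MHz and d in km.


f = 22.94 GHz = 22940.0000 MHz
d = 23057.8 km
FSPL = 32.44 + 20*log10(22940.0000) + 20*log10(23057.8)
FSPL = 32.44 + 87.2119 + 87.2564
FSPL = 206.9082 dB

206.9082 dB


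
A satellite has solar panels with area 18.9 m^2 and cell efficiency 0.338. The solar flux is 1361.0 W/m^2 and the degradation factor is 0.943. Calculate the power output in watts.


P = area * eta * S * degradation
P = 18.9 * 0.338 * 1361.0 * 0.943
P = 8198.7628 W

8198.7628 W


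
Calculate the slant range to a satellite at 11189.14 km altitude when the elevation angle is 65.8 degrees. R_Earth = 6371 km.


h = 11189.14 km, el = 65.8 deg
d = -R_E*sin(el) + sqrt((R_E*sin(el))^2 + 2*R_E*h + h^2)
d = -6371.0000*sin(1.1484) + sqrt((6371.0000*0.9121201)^2 + 2*6371.0000*11189.14 + 11189.14^2)
d = 11553.7311 km

11553.7311 km


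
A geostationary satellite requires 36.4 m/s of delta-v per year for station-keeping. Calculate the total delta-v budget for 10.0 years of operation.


dV = rate * years = 36.4 * 10.0
dV = 364.0000 m/s

364.0000 m/s


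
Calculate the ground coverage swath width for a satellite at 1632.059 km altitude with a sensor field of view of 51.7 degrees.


FOV = 51.7 deg = 0.9023352 rad
swath = 2 * alt * tan(FOV/2) = 2 * 1632.059 * tan(0.4511676)
swath = 2 * 1632.059 * 0.4844959
swath = 1581.4519 km

1581.4519 km


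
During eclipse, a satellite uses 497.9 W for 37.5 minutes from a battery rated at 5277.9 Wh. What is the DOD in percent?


E_used = P * t / 60 = 497.9 * 37.5 / 60 = 311.1875 Wh
DOD = E_used / E_total * 100 = 311.1875 / 5277.9 * 100
DOD = 5.8960 %

5.8960 %


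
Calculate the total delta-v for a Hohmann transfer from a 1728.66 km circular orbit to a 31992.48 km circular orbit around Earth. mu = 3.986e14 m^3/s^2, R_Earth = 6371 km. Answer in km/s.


r1 = 8099.6600 km = 8.09966e+06 m
r2 = 38363.4800 km = 3.836348e+07 m
dv1 = sqrt(mu/r1)*(sqrt(2*r2/(r1+r2)) - 1) = 1999.6542 m/s
dv2 = sqrt(mu/r2)*(1 - sqrt(2*r1/(r1+r2))) = 1320.0815 m/s
total dv = |dv1| + |dv2| = 1999.6542 + 1320.0815 = 3319.7357 m/s = 3.3197 km/s

3.3197 km/s


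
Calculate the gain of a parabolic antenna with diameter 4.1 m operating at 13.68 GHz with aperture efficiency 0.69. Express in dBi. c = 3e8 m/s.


lambda = c/f = 3e8 / 1.368e+10 = 0.02192982 m
G = eta*(pi*D/lambda)^2 = 0.69*(pi*4.1/0.02192982)^2
G = 238037.9683 (linear)
G = 10*log10(238037.9683) = 53.7665 dBi

53.7665 dBi


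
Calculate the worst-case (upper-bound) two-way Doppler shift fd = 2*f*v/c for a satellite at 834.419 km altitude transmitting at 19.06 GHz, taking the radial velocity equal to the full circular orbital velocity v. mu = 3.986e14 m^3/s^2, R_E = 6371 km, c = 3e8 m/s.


r = 7.205419e+06 m
v = sqrt(mu/r) = 7437.7063 m/s (worst-case radial velocity)
f = 19.06 GHz = 1.906e+10 Hz
fd = 2*f*v/c = 2*1.906e+10*7437.7063/3.0e+08
fd = 945084.5516 Hz

945084.5516 Hz


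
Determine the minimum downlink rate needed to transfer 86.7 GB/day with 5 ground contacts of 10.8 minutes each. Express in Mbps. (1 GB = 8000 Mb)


total contact time = 5 * 10.8 * 60 = 3240.0000 s
data = 86.7 GB = 693600.0000 Mb
rate = 693600.0000 / 3240.0000 = 214.0741 Mbps

214.0741 Mbps


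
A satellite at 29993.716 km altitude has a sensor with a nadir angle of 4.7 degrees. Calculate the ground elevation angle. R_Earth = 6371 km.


r = R_E + alt = 36364.7160 km
Law of sines in the satellite / Earth-center / ground-point triangle:
  sin(nadir)/R_E = sin(90 + el)/r  =>  cos(el) = (r/R_E)*sin(nadir)
cos(el) = (36364.7160 / 6371.0000) * sin(4.7 deg) = 0.4676928
el = arccos(0.4676928) = 62.1154 deg
(Earth-central angle = 90 - nadir - el = 23.1846 deg)

62.1154 degrees


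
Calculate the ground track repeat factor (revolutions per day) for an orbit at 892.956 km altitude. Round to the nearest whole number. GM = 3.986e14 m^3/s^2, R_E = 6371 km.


r = 7.263956e+06 m
T = 2*pi*sqrt(r^3/mu) = 6161.2812 s = 102.6880 min
revs/day = 1440 / 102.6880 = 14.0231
Rounded: 14 revolutions per day

14 revolutions per day


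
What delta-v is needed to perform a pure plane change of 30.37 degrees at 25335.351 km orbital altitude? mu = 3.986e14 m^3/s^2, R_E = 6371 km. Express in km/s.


r = 31706.3510 km = 3.1706351e+07 m
V = sqrt(mu/r) = 3545.6472 m/s
di = 30.37 deg = 0.5300565 rad
dV = 2*V*sin(di/2) = 2*3545.6472*sin(0.2650282)
dV = 1857.4690 m/s = 1.8575 km/s

1.8575 km/s


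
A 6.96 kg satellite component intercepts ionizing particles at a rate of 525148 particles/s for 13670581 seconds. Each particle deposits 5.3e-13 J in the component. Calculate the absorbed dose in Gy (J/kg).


Total energy deposited = rate * time * E_per
  = 525148 * 13670581 * 5.3e-13 = 3.8049 J
Dose = E_total / mass = 3.8049 / 6.96
Dose = 0.5466827 Gy

0.5467 Gy


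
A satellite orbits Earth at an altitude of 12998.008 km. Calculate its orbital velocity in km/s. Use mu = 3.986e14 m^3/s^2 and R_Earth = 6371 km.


r = R_E + alt = 6371.0 + 12998.008 = 19369.0080 km = 1.9369008e+07 m
v = sqrt(mu/r) = sqrt(3.986e14 / 1.9369008e+07) = 4536.4378 m/s = 4.5364 km/s

4.5364 km/s


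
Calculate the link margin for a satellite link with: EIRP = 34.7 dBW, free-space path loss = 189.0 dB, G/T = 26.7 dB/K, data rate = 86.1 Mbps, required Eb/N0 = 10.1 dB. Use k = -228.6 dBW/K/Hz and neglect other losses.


C/N0 = EIRP - FSPL + G/T - k = 34.7 - 189.0 + 26.7 - (-228.6)
C/N0 = 101.0000 dB-Hz
R_b = 86.1 Mbps = 8.61e+07 bps -> 10*log10(R_b) = 79.3500 dB-Hz
Eb/N0 = C/N0 - 10*log10(R_b) = 101.0000 - 79.3500 = 21.6500 dB
Margin = Eb/N0 - Eb/N0_req = 21.6500 - 10.1 = 11.5500 dB (link closes)

11.5500 dB


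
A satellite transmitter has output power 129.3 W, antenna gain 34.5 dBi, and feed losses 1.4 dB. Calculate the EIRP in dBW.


Pt = 129.3 W = 21.1160 dBW
EIRP = Pt_dBW + Gt - losses = 21.1160 + 34.5 - 1.4 = 54.2160 dBW

54.2160 dBW


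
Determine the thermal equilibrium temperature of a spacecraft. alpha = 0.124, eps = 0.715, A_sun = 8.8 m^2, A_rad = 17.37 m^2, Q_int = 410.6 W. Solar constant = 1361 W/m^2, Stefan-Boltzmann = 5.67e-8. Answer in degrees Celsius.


Numerator = alpha*S*A_sun + Q_int = 0.124*1361*8.8 + 410.6 = 1895.7232 W
Denominator = eps*sigma*A_rad = 0.715*5.67e-8*17.37 = 7.0418849e-07 W/K^4
T^4 = 2.6920679e+09 K^4
T = 227.7831 K = -45.3669 C

-45.3669 degrees Celsius


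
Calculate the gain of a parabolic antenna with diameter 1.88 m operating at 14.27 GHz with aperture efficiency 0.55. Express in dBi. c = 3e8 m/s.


lambda = c/f = 3e8 / 1.427e+10 = 0.02102313 m
G = eta*(pi*D/lambda)^2 = 0.55*(pi*1.88/0.02102313)^2
G = 43409.3787 (linear)
G = 10*log10(43409.3787) = 46.3758 dBi

46.3758 dBi


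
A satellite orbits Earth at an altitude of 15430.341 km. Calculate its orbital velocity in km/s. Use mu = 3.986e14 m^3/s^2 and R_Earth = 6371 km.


r = R_E + alt = 6371.0 + 15430.341 = 21801.3410 km = 2.1801341e+07 m
v = sqrt(mu/r) = sqrt(3.986e14 / 2.1801341e+07) = 4275.8951 m/s = 4.2759 km/s

4.2759 km/s


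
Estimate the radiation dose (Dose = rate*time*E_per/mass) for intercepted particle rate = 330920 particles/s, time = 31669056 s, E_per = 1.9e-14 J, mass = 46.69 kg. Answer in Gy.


Total energy deposited = rate * time * E_per
  = 330920 * 31669056 * 1.9e-14 = 0.1991186 J
Dose = E_total / mass = 0.1991186 / 46.69
Dose = 0.004264694 Gy

0.0043 Gy


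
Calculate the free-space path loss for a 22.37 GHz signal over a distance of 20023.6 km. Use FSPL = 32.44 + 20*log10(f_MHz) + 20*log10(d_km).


f = 22.37 GHz = 22370.0000 MHz
d = 20023.6 km
FSPL = 32.44 + 20*log10(22370.0000) + 20*log10(20023.6)
FSPL = 32.44 + 86.9933 + 86.0308
FSPL = 205.4642 dB

205.4642 dB


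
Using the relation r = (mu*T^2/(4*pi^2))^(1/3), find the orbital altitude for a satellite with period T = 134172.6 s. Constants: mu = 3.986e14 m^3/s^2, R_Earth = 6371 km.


T = 134172.6 s
r = (mu*T^2/(4*pi^2))^(1/3) = (3.986e14 * 134172.6^2 / (4*pi^2))^(1/3)
r = 5.6645891e+07 m = 56645.8906 km
alt = r - R_E = 56645.8906 - 6371 = 50274.8906 km

50274.8906 km


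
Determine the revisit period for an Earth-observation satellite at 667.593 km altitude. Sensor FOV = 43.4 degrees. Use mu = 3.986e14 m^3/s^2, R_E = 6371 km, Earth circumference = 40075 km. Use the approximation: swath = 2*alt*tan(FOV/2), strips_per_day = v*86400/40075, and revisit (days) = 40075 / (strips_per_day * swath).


swath = 2*667.593*tan(0.3787364) = 531.3350 km
v = sqrt(mu/r) = 7525.3330 m/s = 7.5253 km/s
strips/day = v*86400/40075 = 7.5253*86400/40075 = 16.2243
coverage/day = strips * swath = 16.2243 * 531.3350 = 8620.5384 km
revisit = 40075 / 8620.5384 = 4.6488 days

4.6488 days


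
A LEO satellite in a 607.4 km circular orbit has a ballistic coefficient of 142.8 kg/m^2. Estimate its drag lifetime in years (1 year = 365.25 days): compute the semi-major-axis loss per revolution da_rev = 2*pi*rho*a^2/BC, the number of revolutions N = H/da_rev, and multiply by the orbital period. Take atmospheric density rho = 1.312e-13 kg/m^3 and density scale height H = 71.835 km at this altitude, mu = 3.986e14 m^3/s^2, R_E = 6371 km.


a = R_E + alt = 6978.4000 km = 6.9784e+06 m
da_rev = 2*pi*rho*a^2/BC = 2*pi*1.312e-13*(6.9784e+06)^2/142.8 = 0.281123541 m per revolution
N = H/da_rev = 71835.0000 m / 0.281123541 m = 255528.2268 revolutions
P = 2*pi*sqrt(a^3/mu) = 5801.5630 s
lifetime = N*P = 255528.2268 * 5801.5630 = 1.4824631e+09 s = 17158.1377 days
years = 17158.1377 / 365.25 = 46.9764 years

46.9764 years


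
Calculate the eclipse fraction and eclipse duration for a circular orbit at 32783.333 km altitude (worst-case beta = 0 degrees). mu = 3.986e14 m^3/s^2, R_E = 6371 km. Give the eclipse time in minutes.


r = 39154.3330 km
T = 1285.0787 min
Eclipse fraction = arcsin(R_E/r)/pi = arcsin(6371.0000/39154.3330)/pi
= arcsin(0.1627151)/pi = 0.05202513
Eclipse duration = 0.05202513 * 1285.0787 = 66.8564 min

66.8564 minutes


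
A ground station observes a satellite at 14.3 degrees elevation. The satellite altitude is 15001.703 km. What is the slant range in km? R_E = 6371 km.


h = 15001.703 km, el = 14.3 deg
d = -R_E*sin(el) + sqrt((R_E*sin(el))^2 + 2*R_E*h + h^2)
d = -6371.0000*sin(0.2495821) + sqrt((6371.0000*0.246999)^2 + 2*6371.0000*15001.703 + 15001.703^2)
d = 18888.0189 km

18888.0189 km


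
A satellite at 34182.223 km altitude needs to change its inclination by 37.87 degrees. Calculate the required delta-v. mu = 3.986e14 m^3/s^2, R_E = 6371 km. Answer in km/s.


r = 40553.2230 km = 4.0553223e+07 m
V = sqrt(mu/r) = 3135.1329 m/s
di = 37.87 deg = 0.6609562 rad
dV = 2*V*sin(di/2) = 2*3135.1329*sin(0.3304781)
dV = 2034.6717 m/s = 2.0347 km/s

2.0347 km/s


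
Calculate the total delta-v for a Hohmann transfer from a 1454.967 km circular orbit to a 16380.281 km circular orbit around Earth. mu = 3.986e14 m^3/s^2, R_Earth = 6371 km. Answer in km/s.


r1 = 7825.9670 km = 7.825967e+06 m
r2 = 22751.2810 km = 2.2751281e+07 m
dv1 = sqrt(mu/r1)*(sqrt(2*r2/(r1+r2)) - 1) = 1569.2579 m/s
dv2 = sqrt(mu/r2)*(1 - sqrt(2*r1/(r1+r2))) = 1190.9964 m/s
total dv = |dv1| + |dv2| = 1569.2579 + 1190.9964 = 2760.2543 m/s = 2.7603 km/s

2.7603 km/s


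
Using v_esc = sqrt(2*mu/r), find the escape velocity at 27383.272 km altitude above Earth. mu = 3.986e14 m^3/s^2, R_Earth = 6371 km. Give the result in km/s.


r = 6371.0 + 27383.272 = 33754.2720 km = 3.3754272e+07 m
v_esc = sqrt(2*mu/r) = sqrt(2*3.986e14 / 3.3754272e+07)
v_esc = 4859.8098 m/s = 4.8598 km/s

4.8598 km/s


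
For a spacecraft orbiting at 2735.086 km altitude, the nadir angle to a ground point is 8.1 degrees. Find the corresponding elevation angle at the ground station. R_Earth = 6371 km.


r = R_E + alt = 9106.0860 km
Law of sines in the satellite / Earth-center / ground-point triangle:
  sin(nadir)/R_E = sin(90 + el)/r  =>  cos(el) = (r/R_E)*sin(nadir)
cos(el) = (9106.0860 / 6371.0000) * sin(8.1 deg) = 0.2013905
el = arccos(0.2013905) = 78.3817 deg
(Earth-central angle = 90 - nadir - el = 3.5183 deg)

78.3817 degrees


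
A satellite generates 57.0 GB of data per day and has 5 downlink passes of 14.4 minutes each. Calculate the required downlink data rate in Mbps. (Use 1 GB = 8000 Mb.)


total contact time = 5 * 14.4 * 60 = 4320.0000 s
data = 57.0 GB = 456000.0000 Mb
rate = 456000.0000 / 4320.0000 = 105.5556 Mbps

105.5556 Mbps


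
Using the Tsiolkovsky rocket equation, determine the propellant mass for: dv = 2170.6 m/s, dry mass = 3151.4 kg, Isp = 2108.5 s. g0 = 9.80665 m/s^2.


ve = Isp * g0 = 2108.5 * 9.80665 = 20677.321525 m/s
mass ratio = exp(dv/ve) = exp(2170.6/20677.321525) = 1.11068274
m_prop = m_dry * (mr - 1) = 3151.4 * (1.11068274 - 1)
m_prop = 348.8056 kg

348.8056 kg


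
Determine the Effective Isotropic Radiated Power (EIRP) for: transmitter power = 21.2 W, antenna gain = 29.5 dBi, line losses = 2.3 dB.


Pt = 21.2 W = 13.2634 dBW
EIRP = Pt_dBW + Gt - losses = 13.2634 + 29.5 - 2.3 = 40.4634 dBW

40.4634 dBW


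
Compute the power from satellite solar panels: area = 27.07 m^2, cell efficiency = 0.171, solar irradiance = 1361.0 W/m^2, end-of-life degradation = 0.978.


P = area * eta * S * degradation
P = 27.07 * 0.171 * 1361.0 * 0.978
P = 6161.4276 W

6161.4276 W


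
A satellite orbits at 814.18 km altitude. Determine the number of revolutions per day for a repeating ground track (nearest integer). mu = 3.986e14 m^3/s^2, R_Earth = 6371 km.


r = 7.18518e+06 m
T = 2*pi*sqrt(r^3/mu) = 6061.3268 s = 101.0221 min
revs/day = 1440 / 101.0221 = 14.2543
Rounded: 14 revolutions per day

14 revolutions per day


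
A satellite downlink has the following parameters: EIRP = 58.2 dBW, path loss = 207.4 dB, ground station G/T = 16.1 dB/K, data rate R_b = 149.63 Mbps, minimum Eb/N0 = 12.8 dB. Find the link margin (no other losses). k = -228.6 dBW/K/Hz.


C/N0 = EIRP - FSPL + G/T - k = 58.2 - 207.4 + 16.1 - (-228.6)
C/N0 = 95.5000 dB-Hz
R_b = 149.63 Mbps = 1.4963e+08 bps -> 10*log10(R_b) = 81.7502 dB-Hz
Eb/N0 = C/N0 - 10*log10(R_b) = 95.5000 - 81.7502 = 13.7498 dB
Margin = Eb/N0 - Eb/N0_req = 13.7498 - 12.8 = 0.9498132 dB (link closes)

0.9498 dB


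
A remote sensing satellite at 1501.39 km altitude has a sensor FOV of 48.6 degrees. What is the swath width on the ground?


FOV = 48.6 deg = 0.84823 rad
swath = 2 * alt * tan(FOV/2) = 2 * 1501.39 * tan(0.424115)
swath = 2 * 1501.39 * 0.4515173
swath = 1355.8072 km

1355.8072 km


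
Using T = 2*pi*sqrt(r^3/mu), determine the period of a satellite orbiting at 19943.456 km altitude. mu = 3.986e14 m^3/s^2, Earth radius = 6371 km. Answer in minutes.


r = 26314.4560 km = 2.6314456e+07 m
T = 2*pi*sqrt(r^3/mu) = 2*pi*sqrt(1.8221461e+22 / 3.986e14)
T = 42481.7908 s = 708.0298 min

708.0298 minutes


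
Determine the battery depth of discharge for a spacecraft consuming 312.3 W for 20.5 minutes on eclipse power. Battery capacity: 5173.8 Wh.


E_used = P * t / 60 = 312.3 * 20.5 / 60 = 106.7025 Wh
DOD = E_used / E_total * 100 = 106.7025 / 5173.8 * 100
DOD = 2.0624 %

2.0624 %


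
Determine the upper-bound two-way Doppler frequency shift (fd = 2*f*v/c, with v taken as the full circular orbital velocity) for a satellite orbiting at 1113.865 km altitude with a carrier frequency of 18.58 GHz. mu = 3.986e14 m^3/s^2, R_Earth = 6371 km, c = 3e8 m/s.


r = 7.484865e+06 m
v = sqrt(mu/r) = 7297.5430 m/s (worst-case radial velocity)
f = 18.58 GHz = 1.858e+10 Hz
fd = 2*f*v/c = 2*1.858e+10*7297.5430/3.0e+08
fd = 903922.3235 Hz

903922.3235 Hz


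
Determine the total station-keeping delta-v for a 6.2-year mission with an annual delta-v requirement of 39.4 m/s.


dV = rate * years = 39.4 * 6.2
dV = 244.2800 m/s

244.2800 m/s


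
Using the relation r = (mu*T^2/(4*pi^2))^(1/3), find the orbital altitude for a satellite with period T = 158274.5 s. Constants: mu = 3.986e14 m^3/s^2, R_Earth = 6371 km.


T = 158274.5 s
r = (mu*T^2/(4*pi^2))^(1/3) = (3.986e14 * 158274.5^2 / (4*pi^2))^(1/3)
r = 6.3241159e+07 m = 63241.1588 km
alt = r - R_E = 63241.1588 - 6371 = 56870.1588 km

56870.1588 km


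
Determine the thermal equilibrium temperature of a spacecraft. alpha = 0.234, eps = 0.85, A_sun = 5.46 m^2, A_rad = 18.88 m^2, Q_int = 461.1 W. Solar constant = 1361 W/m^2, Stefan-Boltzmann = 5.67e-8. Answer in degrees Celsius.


Numerator = alpha*S*A_sun + Q_int = 0.234*1361*5.46 + 461.1 = 2199.9680 W
Denominator = eps*sigma*A_rad = 0.85*5.67e-8*18.88 = 9.099216e-07 W/K^4
T^4 = 2.4177556e+09 K^4
T = 221.7446 K = -51.4054 C

-51.4054 degrees Celsius


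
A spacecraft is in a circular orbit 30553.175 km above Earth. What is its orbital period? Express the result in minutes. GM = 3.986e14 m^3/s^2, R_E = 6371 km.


r = 36924.1750 km = 3.6924175e+07 m
T = 2*pi*sqrt(r^3/mu) = 2*pi*sqrt(5.0342224e+22 / 3.986e14)
T = 70611.8227 s = 1176.8637 min

1176.8637 minutes


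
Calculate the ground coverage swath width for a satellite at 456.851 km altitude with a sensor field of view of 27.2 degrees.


FOV = 27.2 deg = 0.4747296 rad
swath = 2 * alt * tan(FOV/2) = 2 * 456.851 * tan(0.2373648)
swath = 2 * 456.851 * 0.2419255
swath = 221.0478 km

221.0478 km


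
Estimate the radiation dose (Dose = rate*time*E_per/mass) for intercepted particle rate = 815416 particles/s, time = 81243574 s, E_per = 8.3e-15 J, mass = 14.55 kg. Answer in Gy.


Total energy deposited = rate * time * E_per
  = 815416 * 81243574 * 8.3e-15 = 0.5498527 J
Dose = E_total / mass = 0.5498527 / 14.55
Dose = 0.03779056 Gy

0.0378 Gy


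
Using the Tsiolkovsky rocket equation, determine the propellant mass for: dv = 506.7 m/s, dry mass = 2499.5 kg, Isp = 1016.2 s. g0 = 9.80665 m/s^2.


ve = Isp * g0 = 1016.2 * 9.80665 = 9965.517730 m/s
mass ratio = exp(dv/ve) = exp(506.7/9965.517730) = 1.05216014
m_prop = m_dry * (mr - 1) = 2499.5 * (1.05216014 - 1)
m_prop = 130.3743 kg

130.3743 kg


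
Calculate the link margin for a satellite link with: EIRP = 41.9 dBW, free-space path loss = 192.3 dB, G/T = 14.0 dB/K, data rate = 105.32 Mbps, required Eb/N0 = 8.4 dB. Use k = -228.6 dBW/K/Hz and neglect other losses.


C/N0 = EIRP - FSPL + G/T - k = 41.9 - 192.3 + 14.0 - (-228.6)
C/N0 = 92.2000 dB-Hz
R_b = 105.32 Mbps = 1.0532e+08 bps -> 10*log10(R_b) = 80.2251 dB-Hz
Eb/N0 = C/N0 - 10*log10(R_b) = 92.2000 - 80.2251 = 11.9749 dB
Margin = Eb/N0 - Eb/N0_req = 11.9749 - 8.4 = 3.5749 dB (link closes)

3.5749 dB


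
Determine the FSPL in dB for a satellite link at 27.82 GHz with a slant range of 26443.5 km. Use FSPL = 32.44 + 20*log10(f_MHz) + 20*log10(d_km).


f = 27.82 GHz = 27820.0000 MHz
d = 26443.5 km
FSPL = 32.44 + 20*log10(27820.0000) + 20*log10(26443.5)
FSPL = 32.44 + 88.8871 + 88.4464
FSPL = 209.7735 dB

209.7735 dB


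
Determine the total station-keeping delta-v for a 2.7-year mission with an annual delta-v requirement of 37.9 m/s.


dV = rate * years = 37.9 * 2.7
dV = 102.3300 m/s

102.3300 m/s


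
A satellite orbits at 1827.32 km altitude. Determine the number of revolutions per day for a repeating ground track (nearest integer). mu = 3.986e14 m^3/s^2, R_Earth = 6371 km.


r = 8.19832e+06 m
T = 2*pi*sqrt(r^3/mu) = 7387.5175 s = 123.1253 min
revs/day = 1440 / 123.1253 = 11.6954
Rounded: 12 revolutions per day

12 revolutions per day


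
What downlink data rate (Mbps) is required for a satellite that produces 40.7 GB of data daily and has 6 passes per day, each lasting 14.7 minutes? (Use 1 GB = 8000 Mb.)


total contact time = 6 * 14.7 * 60 = 5292.0000 s
data = 40.7 GB = 325600.0000 Mb
rate = 325600.0000 / 5292.0000 = 61.5268 Mbps

61.5268 Mbps


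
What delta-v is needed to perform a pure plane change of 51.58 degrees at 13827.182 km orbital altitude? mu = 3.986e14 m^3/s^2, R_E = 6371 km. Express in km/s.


r = 20198.1820 km = 2.0198182e+07 m
V = sqrt(mu/r) = 4442.3473 m/s
di = 51.58 deg = 0.9002408 rad
dV = 2*V*sin(di/2) = 2*4442.3473*sin(0.4501204)
dV = 3865.4992 m/s = 3.8655 km/s

3.8655 km/s


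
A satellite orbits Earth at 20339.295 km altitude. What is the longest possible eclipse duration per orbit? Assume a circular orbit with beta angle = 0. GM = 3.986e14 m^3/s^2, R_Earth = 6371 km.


r = 26710.2950 km
T = 724.0657 min
Eclipse fraction = arcsin(R_E/r)/pi = arcsin(6371.0000/26710.2950)/pi
= arcsin(0.2385223)/pi = 0.076663
Eclipse duration = 0.076663 * 724.0657 = 55.5090 min

55.5090 minutes


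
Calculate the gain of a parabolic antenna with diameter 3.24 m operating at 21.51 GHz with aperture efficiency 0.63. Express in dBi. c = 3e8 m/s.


lambda = c/f = 3e8 / 2.151e+10 = 0.013947 m
G = eta*(pi*D/lambda)^2 = 0.63*(pi*3.24/0.013947)^2
G = 335558.7953 (linear)
G = 10*log10(335558.7953) = 55.2577 dBi

55.2577 dBi


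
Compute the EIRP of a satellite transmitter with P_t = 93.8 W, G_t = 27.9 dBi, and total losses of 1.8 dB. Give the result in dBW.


Pt = 93.8 W = 19.7220 dBW
EIRP = Pt_dBW + Gt - losses = 19.7220 + 27.9 - 1.8 = 45.8220 dBW

45.8220 dBW


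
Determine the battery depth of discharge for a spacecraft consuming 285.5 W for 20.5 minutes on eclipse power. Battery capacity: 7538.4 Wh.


E_used = P * t / 60 = 285.5 * 20.5 / 60 = 97.5458 Wh
DOD = E_used / E_total * 100 = 97.5458 / 7538.4 * 100
DOD = 1.2940 %

1.2940 %


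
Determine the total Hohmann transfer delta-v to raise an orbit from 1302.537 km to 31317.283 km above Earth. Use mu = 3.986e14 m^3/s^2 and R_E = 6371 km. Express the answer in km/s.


r1 = 7673.5370 km = 7.673537e+06 m
r2 = 37688.2830 km = 3.7688283e+07 m
dv1 = sqrt(mu/r1)*(sqrt(2*r2/(r1+r2)) - 1) = 2083.3296 m/s
dv2 = sqrt(mu/r2)*(1 - sqrt(2*r1/(r1+r2))) = 1360.4956 m/s
total dv = |dv1| + |dv2| = 2083.3296 + 1360.4956 = 3443.8252 m/s = 3.4438 km/s

3.4438 km/s


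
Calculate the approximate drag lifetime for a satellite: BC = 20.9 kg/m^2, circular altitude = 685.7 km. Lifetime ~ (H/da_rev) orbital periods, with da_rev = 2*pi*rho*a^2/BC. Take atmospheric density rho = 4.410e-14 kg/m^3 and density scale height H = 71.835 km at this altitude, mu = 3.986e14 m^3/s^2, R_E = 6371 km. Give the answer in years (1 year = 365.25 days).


a = R_E + alt = 7056.7000 km = 7.0567e+06 m
da_rev = 2*pi*rho*a^2/BC = 2*pi*4.410e-14*(7.0567e+06)^2/20.9 = 0.660199941 m per revolution
N = H/da_rev = 71835.0000 m / 0.660199941 m = 108807.9467 revolutions
P = 2*pi*sqrt(a^3/mu) = 5899.4796 s
lifetime = N*P = 108807.9467 * 5899.4796 = 6.4191026e+08 s = 7429.5169 days
years = 7429.5169 / 365.25 = 20.3409 years

20.3409 years


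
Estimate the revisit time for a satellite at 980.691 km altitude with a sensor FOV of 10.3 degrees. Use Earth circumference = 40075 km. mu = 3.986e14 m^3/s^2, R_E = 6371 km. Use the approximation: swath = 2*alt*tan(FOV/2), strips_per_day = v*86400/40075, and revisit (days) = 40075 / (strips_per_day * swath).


swath = 2*980.691*tan(0.08988446) = 176.7741 km
v = sqrt(mu/r) = 7363.3429 m/s = 7.3633 km/s
strips/day = v*86400/40075 = 7.3633*86400/40075 = 15.8751
coverage/day = strips * swath = 15.8751 * 176.7741 = 2806.2982 km
revisit = 40075 / 2806.2982 = 14.2804 days

14.2804 days


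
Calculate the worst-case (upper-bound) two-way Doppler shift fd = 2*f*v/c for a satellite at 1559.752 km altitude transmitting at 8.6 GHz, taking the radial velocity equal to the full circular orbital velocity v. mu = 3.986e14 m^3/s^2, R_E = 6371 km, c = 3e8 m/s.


r = 7.930752e+06 m
v = sqrt(mu/r) = 7089.4323 m/s (worst-case radial velocity)
f = 8.6 GHz = 8.6e+09 Hz
fd = 2*f*v/c = 2*8.6e+09*7089.4323/3.0e+08
fd = 406460.7879 Hz

406460.7879 Hz


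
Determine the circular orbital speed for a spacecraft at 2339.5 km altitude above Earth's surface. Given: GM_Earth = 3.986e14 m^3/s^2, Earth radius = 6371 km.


r = R_E + alt = 6371.0 + 2339.5 = 8710.5000 km = 8.7105e+06 m
v = sqrt(mu/r) = sqrt(3.986e14 / 8.7105e+06) = 6764.6776 m/s = 6.7647 km/s

6.7647 km/s


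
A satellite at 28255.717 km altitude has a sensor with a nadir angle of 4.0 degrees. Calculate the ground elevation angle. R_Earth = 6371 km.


r = R_E + alt = 34626.7170 km
Law of sines in the satellite / Earth-center / ground-point triangle:
  sin(nadir)/R_E = sin(90 + el)/r  =>  cos(el) = (r/R_E)*sin(nadir)
cos(el) = (34626.7170 / 6371.0000) * sin(4.0 deg) = 0.3791301
el = arccos(0.3791301) = 67.7202 deg
(Earth-central angle = 90 - nadir - el = 18.2798 deg)

67.7202 degrees


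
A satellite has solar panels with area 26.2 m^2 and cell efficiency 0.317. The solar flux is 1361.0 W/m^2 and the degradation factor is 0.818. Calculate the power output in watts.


P = area * eta * S * degradation
P = 26.2 * 0.317 * 1361.0 * 0.818
P = 9246.3852 W

9246.3852 W


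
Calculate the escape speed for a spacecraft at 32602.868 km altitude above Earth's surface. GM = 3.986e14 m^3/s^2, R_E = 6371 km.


r = 6371.0 + 32602.868 = 38973.8680 km = 3.8973868e+07 m
v_esc = sqrt(2*mu/r) = sqrt(2*3.986e14 / 3.8973868e+07)
v_esc = 4522.6907 m/s = 4.5227 km/s

4.5227 km/s


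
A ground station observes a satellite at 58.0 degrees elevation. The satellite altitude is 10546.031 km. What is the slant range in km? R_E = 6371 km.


h = 10546.031 km, el = 58.0 deg
d = -R_E*sin(el) + sqrt((R_E*sin(el))^2 + 2*R_E*h + h^2)
d = -6371.0000*sin(1.0123) + sqrt((6371.0000*0.8480481)^2 + 2*6371.0000*10546.031 + 10546.031^2)
d = 11173.8097 km

11173.8097 km


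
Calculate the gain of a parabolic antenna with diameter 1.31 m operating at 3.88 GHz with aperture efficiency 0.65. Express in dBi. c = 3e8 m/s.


lambda = c/f = 3e8 / 3.88e+09 = 0.07731959 m
G = eta*(pi*D/lambda)^2 = 0.65*(pi*1.31/0.07731959)^2
G = 1841.5208 (linear)
G = 10*log10(1841.5208) = 32.6518 dBi

32.6518 dBi


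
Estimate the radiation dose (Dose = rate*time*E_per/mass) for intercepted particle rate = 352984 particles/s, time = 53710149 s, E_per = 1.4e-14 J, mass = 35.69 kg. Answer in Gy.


Total energy deposited = rate * time * E_per
  = 352984 * 53710149 * 1.4e-14 = 0.2654235 J
Dose = E_total / mass = 0.2654235 / 35.69
Dose = 0.007436916 Gy

0.0074 Gy


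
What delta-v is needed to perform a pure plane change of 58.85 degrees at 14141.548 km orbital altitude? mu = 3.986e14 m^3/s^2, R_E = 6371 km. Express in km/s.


r = 20512.5480 km = 2.0512548e+07 m
V = sqrt(mu/r) = 4408.1752 m/s
di = 58.85 deg = 1.0271 rad
dV = 2*V*sin(di/2) = 2*4408.1752*sin(0.5135631)
dV = 4331.3305 m/s = 4.3313 km/s

4.3313 km/s


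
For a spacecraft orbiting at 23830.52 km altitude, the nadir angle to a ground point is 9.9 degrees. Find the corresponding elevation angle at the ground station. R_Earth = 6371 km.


r = R_E + alt = 30201.5200 km
Law of sines in the satellite / Earth-center / ground-point triangle:
  sin(nadir)/R_E = sin(90 + el)/r  =>  cos(el) = (r/R_E)*sin(nadir)
cos(el) = (30201.5200 / 6371.0000) * sin(9.9 deg) = 0.8150244
el = arccos(0.8150244) = 35.4102 deg
(Earth-central angle = 90 - nadir - el = 44.6898 deg)

35.4102 degrees


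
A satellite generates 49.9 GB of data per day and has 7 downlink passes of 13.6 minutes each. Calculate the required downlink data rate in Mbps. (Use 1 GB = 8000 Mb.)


total contact time = 7 * 13.6 * 60 = 5712.0000 s
data = 49.9 GB = 399200.0000 Mb
rate = 399200.0000 / 5712.0000 = 69.8880 Mbps

69.8880 Mbps


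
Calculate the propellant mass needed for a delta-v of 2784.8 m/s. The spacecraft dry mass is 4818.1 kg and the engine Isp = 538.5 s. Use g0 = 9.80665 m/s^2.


ve = Isp * g0 = 538.5 * 9.80665 = 5280.881025 m/s
mass ratio = exp(dv/ve) = exp(2784.8/5280.881025) = 1.69441280
m_prop = m_dry * (mr - 1) = 4818.1 * (1.69441280 - 1)
m_prop = 3345.7503 kg

3345.7503 kg


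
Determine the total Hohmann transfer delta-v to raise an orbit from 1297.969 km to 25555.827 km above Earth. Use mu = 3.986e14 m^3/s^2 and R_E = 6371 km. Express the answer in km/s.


r1 = 7668.9690 km = 7.668969e+06 m
r2 = 31926.8270 km = 3.1926827e+07 m
dv1 = sqrt(mu/r1)*(sqrt(2*r2/(r1+r2)) - 1) = 1945.7967 m/s
dv2 = sqrt(mu/r2)*(1 - sqrt(2*r1/(r1+r2))) = 1334.2594 m/s
total dv = |dv1| + |dv2| = 1945.7967 + 1334.2594 = 3280.0561 m/s = 3.2801 km/s

3.2801 km/s


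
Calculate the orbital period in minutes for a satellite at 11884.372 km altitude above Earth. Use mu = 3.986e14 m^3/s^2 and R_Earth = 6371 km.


r = 18255.3720 km = 1.8255372e+07 m
T = 2*pi*sqrt(r^3/mu) = 2*pi*sqrt(6.0837598e+21 / 3.986e14)
T = 24546.9338 s = 409.1156 min

409.1156 minutes


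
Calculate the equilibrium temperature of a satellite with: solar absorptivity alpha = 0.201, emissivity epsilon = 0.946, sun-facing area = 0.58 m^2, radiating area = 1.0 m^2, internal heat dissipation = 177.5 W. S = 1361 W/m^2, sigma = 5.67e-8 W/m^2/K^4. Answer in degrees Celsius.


Numerator = alpha*S*A_sun + Q_int = 0.201*1361*0.58 + 177.5 = 336.1654 W
Denominator = eps*sigma*A_rad = 0.946*5.67e-8*1.0 = 5.36382e-08 W/K^4
T^4 = 6.2672756e+09 K^4
T = 281.3648 K = 8.2148 C

8.2148 degrees Celsius


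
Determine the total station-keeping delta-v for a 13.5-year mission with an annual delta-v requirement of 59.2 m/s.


dV = rate * years = 59.2 * 13.5
dV = 799.2000 m/s

799.2000 m/s


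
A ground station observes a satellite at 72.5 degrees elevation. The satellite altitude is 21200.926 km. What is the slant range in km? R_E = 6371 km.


h = 21200.926 km, el = 72.5 deg
d = -R_E*sin(el) + sqrt((R_E*sin(el))^2 + 2*R_E*h + h^2)
d = -6371.0000*sin(1.2654) + sqrt((6371.0000*0.953717)^2 + 2*6371.0000*21200.926 + 21200.926^2)
d = 21429.1566 km

21429.1566 km


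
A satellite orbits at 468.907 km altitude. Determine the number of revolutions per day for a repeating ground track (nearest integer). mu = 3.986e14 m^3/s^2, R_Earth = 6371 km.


r = 6.839907e+06 m
T = 2*pi*sqrt(r^3/mu) = 5629.7164 s = 93.8286 min
revs/day = 1440 / 93.8286 = 15.3471
Rounded: 15 revolutions per day

15 revolutions per day


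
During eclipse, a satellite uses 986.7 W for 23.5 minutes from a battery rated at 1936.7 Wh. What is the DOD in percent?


E_used = P * t / 60 = 986.7 * 23.5 / 60 = 386.4575 Wh
DOD = E_used / E_total * 100 = 386.4575 / 1936.7 * 100
DOD = 19.9544 %

19.9544 %


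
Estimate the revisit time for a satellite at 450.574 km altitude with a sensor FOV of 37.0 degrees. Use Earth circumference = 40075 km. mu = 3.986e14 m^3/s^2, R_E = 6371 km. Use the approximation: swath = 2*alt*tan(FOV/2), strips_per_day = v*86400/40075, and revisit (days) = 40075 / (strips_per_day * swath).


swath = 2*450.574*tan(0.3228859) = 301.5199 km
v = sqrt(mu/r) = 7644.0998 m/s = 7.6441 km/s
strips/day = v*86400/40075 = 7.6441*86400/40075 = 16.4804
coverage/day = strips * swath = 16.4804 * 301.5199 = 4969.1550 km
revisit = 40075 / 4969.1550 = 8.0648 days

8.0648 days


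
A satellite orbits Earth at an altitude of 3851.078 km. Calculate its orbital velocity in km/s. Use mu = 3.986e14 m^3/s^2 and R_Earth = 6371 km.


r = R_E + alt = 6371.0 + 3851.078 = 10222.0780 km = 1.0222078e+07 m
v = sqrt(mu/r) = sqrt(3.986e14 / 1.0222078e+07) = 6244.5199 m/s = 6.2445 km/s

6.2445 km/s


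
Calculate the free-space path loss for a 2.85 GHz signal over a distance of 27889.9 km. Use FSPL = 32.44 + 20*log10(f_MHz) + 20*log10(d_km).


f = 2.85 GHz = 2850.0000 MHz
d = 27889.9 km
FSPL = 32.44 + 20*log10(2850.0000) + 20*log10(27889.9)
FSPL = 32.44 + 69.0969 + 88.9089
FSPL = 190.4458 dB

190.4458 dB


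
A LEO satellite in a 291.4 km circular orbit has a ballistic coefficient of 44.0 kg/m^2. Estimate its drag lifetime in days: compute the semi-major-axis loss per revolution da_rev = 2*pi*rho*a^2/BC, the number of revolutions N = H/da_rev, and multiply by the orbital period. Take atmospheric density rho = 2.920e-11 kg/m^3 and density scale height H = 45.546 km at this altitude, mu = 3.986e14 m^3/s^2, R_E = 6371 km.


a = R_E + alt = 6662.4000 km = 6.6624e+06 m
da_rev = 2*pi*rho*a^2/BC = 2*pi*2.920e-11*(6.6624e+06)^2/44.0 = 185.085097 m per revolution
N = H/da_rev = 45546.0000 m / 185.085097 m = 246.0814 revolutions
P = 2*pi*sqrt(a^3/mu) = 5411.9936 s
lifetime = N*P = 246.0814 * 5411.9936 = 1.331791e+06 s = 15.4142 days

15.4142 days


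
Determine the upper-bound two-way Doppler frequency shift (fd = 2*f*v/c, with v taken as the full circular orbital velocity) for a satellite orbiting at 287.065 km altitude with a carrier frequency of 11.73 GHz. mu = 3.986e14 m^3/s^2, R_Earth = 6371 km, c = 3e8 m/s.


r = 6.658065e+06 m
v = sqrt(mu/r) = 7737.3926 m/s (worst-case radial velocity)
f = 11.73 GHz = 1.173e+10 Hz
fd = 2*f*v/c = 2*1.173e+10*7737.3926/3.0e+08
fd = 605064.0986 Hz

605064.0986 Hz


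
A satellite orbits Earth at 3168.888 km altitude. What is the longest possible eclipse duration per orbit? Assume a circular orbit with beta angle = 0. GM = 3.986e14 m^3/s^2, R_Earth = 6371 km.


r = 9539.8880 km
T = 154.5521 min
Eclipse fraction = arcsin(R_E/r)/pi = arcsin(6371.0000/9539.8880)/pi
= arcsin(0.6678275)/pi = 0.2327756
Eclipse duration = 0.2327756 * 154.5521 = 35.9760 min

35.9760 minutes


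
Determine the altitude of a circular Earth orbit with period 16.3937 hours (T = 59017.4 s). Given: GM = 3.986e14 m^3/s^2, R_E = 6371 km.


T = 59017.4 s
r = (mu*T^2/(4*pi^2))^(1/3) = (3.986e14 * 59017.4^2 / (4*pi^2))^(1/3)
r = 3.2762666e+07 m = 32762.6660 km
alt = r - R_E = 32762.6660 - 6371 = 26391.6660 km

26391.6660 km


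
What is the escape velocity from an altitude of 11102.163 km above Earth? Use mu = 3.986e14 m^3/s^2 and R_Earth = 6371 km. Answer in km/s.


r = 6371.0 + 11102.163 = 17473.1630 km = 1.7473163e+07 m
v_esc = sqrt(2*mu/r) = sqrt(2*3.986e14 / 1.7473163e+07)
v_esc = 6754.5727 m/s = 6.7546 km/s

6.7546 km/s


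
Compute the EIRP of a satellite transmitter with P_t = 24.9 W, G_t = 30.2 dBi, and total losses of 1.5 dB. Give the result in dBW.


Pt = 24.9 W = 13.9620 dBW
EIRP = Pt_dBW + Gt - losses = 13.9620 + 30.2 - 1.5 = 42.6620 dBW

42.6620 dBW


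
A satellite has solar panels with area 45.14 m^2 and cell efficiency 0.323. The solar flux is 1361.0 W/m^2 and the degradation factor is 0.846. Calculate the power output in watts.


P = area * eta * S * degradation
P = 45.14 * 0.323 * 1361.0 * 0.846
P = 16787.7528 W

16787.7528 W


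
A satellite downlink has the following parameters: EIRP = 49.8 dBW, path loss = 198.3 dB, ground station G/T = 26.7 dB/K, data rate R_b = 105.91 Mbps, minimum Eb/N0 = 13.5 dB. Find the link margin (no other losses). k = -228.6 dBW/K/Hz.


C/N0 = EIRP - FSPL + G/T - k = 49.8 - 198.3 + 26.7 - (-228.6)
C/N0 = 106.8000 dB-Hz
R_b = 105.91 Mbps = 1.0591e+08 bps -> 10*log10(R_b) = 80.2494 dB-Hz
Eb/N0 = C/N0 - 10*log10(R_b) = 106.8000 - 80.2494 = 26.5506 dB
Margin = Eb/N0 - Eb/N0_req = 26.5506 - 13.5 = 13.0506 dB (link closes)

13.0506 dB


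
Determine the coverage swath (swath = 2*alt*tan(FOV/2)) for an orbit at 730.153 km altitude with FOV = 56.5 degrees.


FOV = 56.5 deg = 0.986111 rad
swath = 2 * alt * tan(FOV/2) = 2 * 730.153 * tan(0.4930555)
swath = 2 * 730.153 * 0.5373194
swath = 784.6507 km

784.6507 km


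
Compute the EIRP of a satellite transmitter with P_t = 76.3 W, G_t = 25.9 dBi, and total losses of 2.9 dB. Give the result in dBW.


Pt = 76.3 W = 18.8252 dBW
EIRP = Pt_dBW + Gt - losses = 18.8252 + 25.9 - 2.9 = 41.8252 dBW

41.8252 dBW


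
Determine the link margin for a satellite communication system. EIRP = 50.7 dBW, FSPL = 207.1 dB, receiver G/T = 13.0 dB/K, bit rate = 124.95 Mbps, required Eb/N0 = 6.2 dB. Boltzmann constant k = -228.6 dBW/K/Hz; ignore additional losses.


C/N0 = EIRP - FSPL + G/T - k = 50.7 - 207.1 + 13.0 - (-228.6)
C/N0 = 85.2000 dB-Hz
R_b = 124.95 Mbps = 1.2495e+08 bps -> 10*log10(R_b) = 80.9674 dB-Hz
Eb/N0 = C/N0 - 10*log10(R_b) = 85.2000 - 80.9674 = 4.2326 dB
Margin = Eb/N0 - Eb/N0_req = 4.2326 - 6.2 = -1.9674 dB (negative margin: link does not close)

-1.9674 dB


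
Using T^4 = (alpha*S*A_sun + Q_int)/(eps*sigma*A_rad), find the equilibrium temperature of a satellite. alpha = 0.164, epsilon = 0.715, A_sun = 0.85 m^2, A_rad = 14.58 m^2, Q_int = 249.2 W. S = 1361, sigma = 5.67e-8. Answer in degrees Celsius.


Numerator = alpha*S*A_sun + Q_int = 0.164*1361*0.85 + 249.2 = 438.9234 W
Denominator = eps*sigma*A_rad = 0.715*5.67e-8*14.58 = 5.9108049e-07 W/K^4
T^4 = 7.4257805e+08 K^4
T = 165.0766 K = -108.0734 C

-108.0734 degrees Celsius


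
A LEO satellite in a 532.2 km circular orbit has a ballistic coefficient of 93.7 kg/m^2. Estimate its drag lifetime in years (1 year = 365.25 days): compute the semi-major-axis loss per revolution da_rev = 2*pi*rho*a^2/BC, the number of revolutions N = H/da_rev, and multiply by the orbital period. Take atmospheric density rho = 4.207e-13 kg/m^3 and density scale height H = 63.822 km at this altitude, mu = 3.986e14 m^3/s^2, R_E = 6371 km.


a = R_E + alt = 6903.2000 km = 6.9032e+06 m
da_rev = 2*pi*rho*a^2/BC = 2*pi*4.207e-13*(6.9032e+06)^2/93.7 = 1.344354 m per revolution
N = H/da_rev = 63822.0000 m / 1.344354 m = 47474.0965 revolutions
P = 2*pi*sqrt(a^3/mu) = 5708.0387 s
lifetime = N*P = 47474.0965 * 5708.0387 = 2.7098398e+08 s = 3136.3886 days
years = 3136.3886 / 365.25 = 8.5870 years

8.5870 years


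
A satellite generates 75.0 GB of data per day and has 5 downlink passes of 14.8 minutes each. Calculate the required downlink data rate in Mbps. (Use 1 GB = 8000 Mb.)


total contact time = 5 * 14.8 * 60 = 4440.0000 s
data = 75.0 GB = 600000.0000 Mb
rate = 600000.0000 / 4440.0000 = 135.1351 Mbps

135.1351 Mbps


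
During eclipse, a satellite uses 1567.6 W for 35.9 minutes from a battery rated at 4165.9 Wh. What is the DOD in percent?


E_used = P * t / 60 = 1567.6 * 35.9 / 60 = 937.9473 Wh
DOD = E_used / E_total * 100 = 937.9473 / 4165.9 * 100
DOD = 22.5149 %

22.5149 %


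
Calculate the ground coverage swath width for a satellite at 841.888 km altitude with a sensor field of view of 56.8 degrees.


FOV = 56.8 deg = 0.991347 rad
swath = 2 * alt * tan(FOV/2) = 2 * 841.888 * tan(0.4956735)
swath = 2 * 841.888 * 0.540698
swath = 910.4143 km

910.4143 km


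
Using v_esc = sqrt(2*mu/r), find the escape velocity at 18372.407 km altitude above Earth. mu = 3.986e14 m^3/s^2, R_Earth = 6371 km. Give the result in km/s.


r = 6371.0 + 18372.407 = 24743.4070 km = 2.4743407e+07 m
v_esc = sqrt(2*mu/r) = sqrt(2*3.986e14 / 2.4743407e+07)
v_esc = 5676.1504 m/s = 5.6762 km/s

5.6762 km/s


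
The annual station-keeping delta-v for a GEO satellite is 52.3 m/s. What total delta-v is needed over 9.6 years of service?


dV = rate * years = 52.3 * 9.6
dV = 502.0800 m/s

502.0800 m/s


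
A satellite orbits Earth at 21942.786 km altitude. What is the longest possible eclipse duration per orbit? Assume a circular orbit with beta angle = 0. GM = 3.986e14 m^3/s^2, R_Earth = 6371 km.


r = 28313.7860 km
T = 790.2361 min
Eclipse fraction = arcsin(R_E/r)/pi = arcsin(6371.0000/28313.7860)/pi
= arcsin(0.2250141)/pi = 0.07224281
Eclipse duration = 0.07224281 * 790.2361 = 57.0889 min

57.0889 minutes


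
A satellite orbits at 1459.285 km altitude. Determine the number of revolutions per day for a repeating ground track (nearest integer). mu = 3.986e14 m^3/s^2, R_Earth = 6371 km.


r = 7.830285e+06 m
T = 2*pi*sqrt(r^3/mu) = 6895.6876 s = 114.9281 min
revs/day = 1440 / 114.9281 = 12.5296
Rounded: 13 revolutions per day

13 revolutions per day


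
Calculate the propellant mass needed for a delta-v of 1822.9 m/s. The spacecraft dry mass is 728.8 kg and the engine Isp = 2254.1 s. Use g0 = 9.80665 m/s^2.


ve = Isp * g0 = 2254.1 * 9.80665 = 22105.169765 m/s
mass ratio = exp(dv/ve) = exp(1822.9/22105.169765) = 1.08596053
m_prop = m_dry * (mr - 1) = 728.8 * (1.08596053 - 1)
m_prop = 62.6480 kg

62.6480 kg


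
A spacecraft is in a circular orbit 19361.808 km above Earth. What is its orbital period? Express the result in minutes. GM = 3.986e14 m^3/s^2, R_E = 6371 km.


r = 25732.8080 km = 2.5732808e+07 m
T = 2*pi*sqrt(r^3/mu) = 2*pi*sqrt(1.7039684e+22 / 3.986e14)
T = 41081.0931 s = 684.6849 min

684.6849 minutes


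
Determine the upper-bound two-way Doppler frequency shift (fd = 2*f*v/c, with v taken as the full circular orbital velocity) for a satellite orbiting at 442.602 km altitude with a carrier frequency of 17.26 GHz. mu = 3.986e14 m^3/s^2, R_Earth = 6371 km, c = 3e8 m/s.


r = 6.813602e+06 m
v = sqrt(mu/r) = 7648.5704 m/s (worst-case radial velocity)
f = 17.26 GHz = 1.726e+10 Hz
fd = 2*f*v/c = 2*1.726e+10*7648.5704/3.0e+08
fd = 880095.4964 Hz

880095.4964 Hz
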